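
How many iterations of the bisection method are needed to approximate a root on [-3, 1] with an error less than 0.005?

We need (b-a)/2^n ≤ 0.005
(1 - (-3))/2^n ≤ 0.005
4/2^n ≤ 0.005
2^n ≥ 800
n ≥ log₂(800) = 9.64
n ≥ 10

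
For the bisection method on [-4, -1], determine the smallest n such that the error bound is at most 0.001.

We need (b-a)/2^n ≤ 0.001
(-1 - (-4))/2^n ≤ 0.001
3/2^n ≤ 0.001
2^n ≥ 3000
n ≥ log₂(3000) = 11.55
n ≥ 12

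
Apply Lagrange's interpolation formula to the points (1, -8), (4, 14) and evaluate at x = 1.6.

Lagrange interpolation formula:
P(x) = Σ yᵢ × Lᵢ(x)
where Lᵢ(x) = Π_{j≠i} (x - xⱼ)/(xᵢ - xⱼ)

L_0(1.6) = (1.6 - 4)/(1 - 4) = 0.800000
L_1(1.6) = (1.6 - 1)/(4 - 1) = 0.200000

P(1.6) = (-8)×L_0(1.6) + 14×L_1(1.6)
P(1.6) = -3.600000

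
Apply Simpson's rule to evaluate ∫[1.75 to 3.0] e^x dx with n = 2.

f(x) = e^x
a = 1.75, b = 3.0, n = 2
h = (b - a)/n = 0.625000

Simpson's rule: (h/3)[f(x₀) + 4f(x₁) + 2f(x₂) + ... + f(xₙ)]

x_0 = 1.7500, f(x_0) = 5.754603, coefficient = 1
x_1 = 2.3750, f(x_1) = 10.751013, coefficient = 4
x_2 = 3.0000, f(x_2) = 20.085537, coefficient = 1

I ≈ (0.625000/3) × 68.844192 = 14.342540
Exact value: 14.330934
Error: 0.011606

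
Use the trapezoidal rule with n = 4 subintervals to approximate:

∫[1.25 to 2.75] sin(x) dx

f(x) = sin(x)
a = 1.25, b = 2.75, n = 4
h = (b - a)/n = 0.375000

Trapezoidal rule: (h/2)[f(x₀) + 2f(x₁) + 2f(x₂) + ... + f(xₙ)]

x_0 = 1.2500, f(x_0) = 0.948985, coefficient = 1
x_1 = 1.6250, f(x_1) = 0.998531, coefficient = 2
x_2 = 2.0000, f(x_2) = 0.909297, coefficient = 2
x_3 = 2.3750, f(x_3) = 0.693685, coefficient = 2
x_4 = 2.7500, f(x_4) = 0.381661, coefficient = 1

I ≈ (0.375000/2) × 6.533673 = 1.225064
Exact value: 1.239625
Error: 0.014561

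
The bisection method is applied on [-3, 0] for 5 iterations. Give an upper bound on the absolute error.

Bisection error bound: |error| ≤ (b-a)/2^n
|error| ≤ (0 - (-3))/2^5 = 3/2^5
|error| ≤ 0.0937500000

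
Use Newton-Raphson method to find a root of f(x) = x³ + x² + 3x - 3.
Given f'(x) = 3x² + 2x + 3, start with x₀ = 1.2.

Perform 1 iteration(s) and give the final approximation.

f(x) = x³ + x² + 3x - 3
f'(x) = 3x² + 2x + 3
x₀ = 1.2

Newton-Raphson formula: x_{n+1} = x_n - f(x_n)/f'(x_n)

Iteration 1:
  f(1.200000) = 3.768000
  f'(1.200000) = 9.720000
  x_1 = 1.200000 - 3.768000/9.720000 = 0.812346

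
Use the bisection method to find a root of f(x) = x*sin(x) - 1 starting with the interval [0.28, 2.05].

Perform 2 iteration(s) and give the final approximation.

f(x) = x*sin(x) - 1
Initial interval: [0.28, 2.05]

Iteration 1:
  c_1 = (0.280000 + 2.050000)/2 = 1.165000
  f(c_1) = f(1.165000) = 0.070388
  f(a) × f(c) < 0, new interval: [0.280000, 1.165000]
Iteration 2:
  c_2 = (0.280000 + 1.165000)/2 = 0.722500
  f(c_2) = f(0.722500) = -0.522238
  f(a) × f(c) ≥ 0, new interval: [0.722500, 1.165000]

After 2 iteration(s), the approximation is c_2 = 0.722500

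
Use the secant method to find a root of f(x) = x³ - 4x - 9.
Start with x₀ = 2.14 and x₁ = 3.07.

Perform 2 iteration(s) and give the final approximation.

f(x) = x³ - 4x - 9
x₀ = 2.14, x₁ = 3.07

Secant formula: x_{n+1} = x_n - f(x_n)(x_n - x_{n-1})/(f(x_n) - f(x_{n-1}))

Iteration 1:
  f(2.140000) = -7.759656
  f(3.070000) = 7.654443
  x_2 = 3.070000 - 7.654443×(3.070000 - 2.140000)/(7.654443 - (-7.759656))
       = 2.608174
Iteration 2:
  f(3.070000) = 7.654443
  f(2.608174) = -1.690406
  x_3 = 2.608174 - (-1.690406)×(2.608174 - 3.070000)/(-1.690406 - 7.654443)
       = 2.691714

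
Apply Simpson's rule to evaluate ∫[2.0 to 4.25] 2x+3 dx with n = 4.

f(x) = 2x+3
a = 2.0, b = 4.25, n = 4
h = (b - a)/n = 0.562500

Simpson's rule: (h/3)[f(x₀) + 4f(x₁) + 2f(x₂) + ... + f(xₙ)]

x_0 = 2.0000, f(x_0) = 7.000000, coefficient = 1
x_1 = 2.5625, f(x_1) = 8.125000, coefficient = 4
x_2 = 3.1250, f(x_2) = 9.250000, coefficient = 2
x_3 = 3.6875, f(x_3) = 10.375000, coefficient = 4
x_4 = 4.2500, f(x_4) = 11.500000, coefficient = 1

I ≈ (0.562500/3) × 111.000000 = 20.812500
Exact value: 20.812500
Error: 0.000000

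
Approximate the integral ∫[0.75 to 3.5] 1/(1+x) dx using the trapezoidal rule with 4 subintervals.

f(x) = 1/(1+x)
a = 0.75, b = 3.5, n = 4
h = (b - a)/n = 0.687500

Trapezoidal rule: (h/2)[f(x₀) + 2f(x₁) + 2f(x₂) + ... + f(xₙ)]

x_0 = 0.7500, f(x_0) = 0.571429, coefficient = 1
x_1 = 1.4375, f(x_1) = 0.410256, coefficient = 2
x_2 = 2.1250, f(x_2) = 0.320000, coefficient = 2
x_3 = 2.8125, f(x_3) = 0.262295, coefficient = 2
x_4 = 3.5000, f(x_4) = 0.222222, coefficient = 1

I ≈ (0.687500/2) × 2.778754 = 0.955197
Exact value: 0.944462
Error: 0.010735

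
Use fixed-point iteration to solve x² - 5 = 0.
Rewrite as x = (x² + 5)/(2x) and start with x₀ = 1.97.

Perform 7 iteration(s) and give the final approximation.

Equation: x² - 5 = 0
Fixed-point form: x = (x² + 5)/(2x)
x₀ = 1.97

x_1 = g(1.970000) = 2.254036
x_2 = g(2.254036) = 2.236140
x_3 = g(2.236140) = 2.236068
x_4 = g(2.236068) = 2.236068
x_5 = g(2.236068) = 2.236068
x_6 = g(2.236068) = 2.236068
x_7 = g(2.236068) = 2.236068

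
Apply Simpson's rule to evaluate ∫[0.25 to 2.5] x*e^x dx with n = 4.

f(x) = x*e^x
a = 0.25, b = 2.5, n = 4
h = (b - a)/n = 0.562500

Simpson's rule: (h/3)[f(x₀) + 4f(x₁) + 2f(x₂) + ... + f(xₙ)]

x_0 = 0.2500, f(x_0) = 0.321006, coefficient = 1
x_1 = 0.8125, f(x_1) = 1.830997, coefficient = 4
x_2 = 1.3750, f(x_2) = 5.438230, coefficient = 2
x_3 = 1.9375, f(x_3) = 13.448916, coefficient = 4
x_4 = 2.5000, f(x_4) = 30.456235, coefficient = 1

I ≈ (0.562500/3) × 102.773353 = 19.270004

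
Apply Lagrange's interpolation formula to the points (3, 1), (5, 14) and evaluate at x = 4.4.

Lagrange interpolation formula:
P(x) = Σ yᵢ × Lᵢ(x)
where Lᵢ(x) = Π_{j≠i} (x - xⱼ)/(xᵢ - xⱼ)

L_0(4.4) = (4.4 - 5)/(3 - 5) = 0.300000
L_1(4.4) = (4.4 - 3)/(5 - 3) = 0.700000

P(4.4) = 1×L_0(4.4) + 14×L_1(4.4)
P(4.4) = 10.100000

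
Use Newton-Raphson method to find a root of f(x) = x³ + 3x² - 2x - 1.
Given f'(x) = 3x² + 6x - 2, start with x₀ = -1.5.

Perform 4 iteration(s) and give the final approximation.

f(x) = x³ + 3x² - 2x - 1
f'(x) = 3x² + 6x - 2
x₀ = -1.5

Newton-Raphson formula: x_{n+1} = x_n - f(x_n)/f'(x_n)

Iteration 1:
  f(-1.500000) = 5.375000
  f'(-1.500000) = -4.250000
  x_1 = -1.500000 - 5.375000/(-4.250000) = -0.235294
Iteration 2:
  f(-0.235294) = -0.376348
  f'(-0.235294) = -3.245675
  x_2 = -0.235294 - (-0.376348)/(-3.245675) = -0.351248
Iteration 3:
  f(-0.351248) = 0.029286
  f'(-0.351248) = -3.737362
  x_3 = -0.351248 - 0.029286/(-3.737362) = -0.343412
Iteration 4:
  f(-0.343412) = 0.000120
  f'(-0.343412) = -3.706676
  x_4 = -0.343412 - 0.000120/(-3.706676) = -0.343380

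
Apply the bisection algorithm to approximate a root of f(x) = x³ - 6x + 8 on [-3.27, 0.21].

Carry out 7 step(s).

f(x) = x³ - 6x + 8
Initial interval: [-3.27, 0.21]

Iteration 1:
  c_1 = (-3.270000 + 0.210000)/2 = -1.530000
  f(c_1) = f(-1.530000) = 13.598423
  f(a) × f(c) < 0, new interval: [-3.270000, -1.530000]
Iteration 2:
  c_2 = (-3.270000 + (-1.530000))/2 = -2.400000
  f(c_2) = f(-2.400000) = 8.576000
  f(a) × f(c) < 0, new interval: [-3.270000, -2.400000]
Iteration 3:
  c_3 = (-3.270000 + (-2.400000))/2 = -2.835000
  f(c_3) = f(-2.835000) = 2.224467
  f(a) × f(c) < 0, new interval: [-3.270000, -2.835000]
Iteration 4:
  c_4 = (-3.270000 + (-2.835000))/2 = -3.052500
  f(c_4) = f(-3.052500) = -2.127451
  f(a) × f(c) ≥ 0, new interval: [-3.052500, -2.835000]
Iteration 5:
  c_5 = (-3.052500 + (-2.835000))/2 = -2.943750
  f(c_5) = f(-2.943750) = 0.152951
  f(a) × f(c) < 0, new interval: [-3.052500, -2.943750]
Iteration 6:
  c_6 = (-3.052500 + (-2.943750))/2 = -2.998125
  f(c_6) = f(-2.998125) = -0.960657
  f(a) × f(c) ≥ 0, new interval: [-2.998125, -2.943750]
Iteration 7:
  c_7 = (-2.998125 + (-2.943750))/2 = -2.970937
  f(c_7) = f(-2.970937) = -0.397265
  f(a) × f(c) ≥ 0, new interval: [-2.970937, -2.943750]

After 7 iteration(s), the approximation is c_7 = -2.970937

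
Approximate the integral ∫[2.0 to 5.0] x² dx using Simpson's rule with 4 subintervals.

f(x) = x²
a = 2.0, b = 5.0, n = 4
h = (b - a)/n = 0.750000

Simpson's rule: (h/3)[f(x₀) + 4f(x₁) + 2f(x₂) + ... + f(xₙ)]

x_0 = 2.0000, f(x_0) = 4.000000, coefficient = 1
x_1 = 2.7500, f(x_1) = 7.562500, coefficient = 4
x_2 = 3.5000, f(x_2) = 12.250000, coefficient = 2
x_3 = 4.2500, f(x_3) = 18.062500, coefficient = 4
x_4 = 5.0000, f(x_4) = 25.000000, coefficient = 1

I ≈ (0.750000/3) × 156.000000 = 39.000000
Exact value: 39.000000
Error: 0.000000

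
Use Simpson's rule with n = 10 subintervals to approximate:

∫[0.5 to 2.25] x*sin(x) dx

f(x) = x*sin(x)
a = 0.5, b = 2.25, n = 10
h = (b - a)/n = 0.175000

Simpson's rule: (h/3)[f(x₀) + 4f(x₁) + 2f(x₂) + ... + f(xₙ)]

x_0 = 0.5000, f(x_0) = 0.239713, coefficient = 1
x_1 = 0.6750, f(x_1) = 0.421806, coefficient = 4
x_2 = 0.8500, f(x_2) = 0.638588, coefficient = 2
x_3 = 1.0250, f(x_3) = 0.876082, coefficient = 4
x_4 = 1.2000, f(x_4) = 1.118447, coefficient = 2
x_5 = 1.3750, f(x_5) = 1.348728, coefficient = 4
x_6 = 1.5500, f(x_6) = 1.549665, coefficient = 2
x_7 = 1.7250, f(x_7) = 1.704531, coefficient = 4
x_8 = 1.9000, f(x_8) = 1.797970, coefficient = 2
x_9 = 2.0750, f(x_9) = 1.816786, coefficient = 4
x_10 = 2.2500, f(x_10) = 1.750665, coefficient = 1

I ≈ (0.175000/3) × 36.871450 = 2.150835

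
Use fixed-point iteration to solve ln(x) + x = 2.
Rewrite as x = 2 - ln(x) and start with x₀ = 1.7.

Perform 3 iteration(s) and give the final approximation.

Equation: ln(x) + x = 2
Fixed-point form: x = 2 - ln(x)
x₀ = 1.7

x_1 = g(1.700000) = 1.469372
x_2 = g(1.469372) = 1.615165
x_3 = g(1.615165) = 1.520563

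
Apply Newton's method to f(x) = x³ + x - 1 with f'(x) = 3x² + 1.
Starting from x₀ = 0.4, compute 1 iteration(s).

f(x) = x³ + x - 1
f'(x) = 3x² + 1
x₀ = 0.4

Newton-Raphson formula: x_{n+1} = x_n - f(x_n)/f'(x_n)

Iteration 1:
  f(0.400000) = -0.536000
  f'(0.400000) = 1.480000
  x_1 = 0.400000 - (-0.536000)/1.480000 = 0.762162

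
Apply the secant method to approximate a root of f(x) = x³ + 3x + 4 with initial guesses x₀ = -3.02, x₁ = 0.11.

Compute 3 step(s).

f(x) = x³ + 3x + 4
x₀ = -3.02, x₁ = 0.11

Secant formula: x_{n+1} = x_n - f(x_n)(x_n - x_{n-1})/(f(x_n) - f(x_{n-1}))

Iteration 1:
  f(-3.020000) = -32.603608
  f(0.110000) = 4.331331
  x_2 = 0.110000 - 4.331331×(0.110000 - (-3.020000))/(4.331331 - (-32.603608))
       = -0.257053
Iteration 2:
  f(0.110000) = 4.331331
  f(-0.257053) = 3.211857
  x_3 = -0.257053 - 3.211857×(-0.257053 - 0.110000)/(3.211857 - 4.331331)
       = -1.310155
Iteration 3:
  f(-0.257053) = 3.211857
  f(-1.310155) = -2.179354
  x_4 = -1.310155 - (-2.179354)×(-1.310155 - (-0.257053))/(-2.179354 - 3.211857)
       = -0.884447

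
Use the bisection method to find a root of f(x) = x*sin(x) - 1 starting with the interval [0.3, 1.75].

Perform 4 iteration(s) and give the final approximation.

f(x) = x*sin(x) - 1
Initial interval: [0.3, 1.75]

Iteration 1:
  c_1 = (0.300000 + 1.750000)/2 = 1.025000
  f(c_1) = f(1.025000) = -0.123918
  f(a) × f(c) ≥ 0, new interval: [1.025000, 1.750000]
Iteration 2:
  c_2 = (1.025000 + 1.750000)/2 = 1.387500
  f(c_2) = f(1.387500) = 0.364257
  f(a) × f(c) < 0, new interval: [1.025000, 1.387500]
Iteration 3:
  c_3 = (1.025000 + 1.387500)/2 = 1.206250
  f(c_3) = f(1.206250) = 0.126982
  f(a) × f(c) < 0, new interval: [1.025000, 1.206250]
Iteration 4:
  c_4 = (1.025000 + 1.206250)/2 = 1.115625
  f(c_4) = f(1.115625) = 0.002038
  f(a) × f(c) < 0, new interval: [1.025000, 1.115625]

After 4 iteration(s), the approximation is c_4 = 1.115625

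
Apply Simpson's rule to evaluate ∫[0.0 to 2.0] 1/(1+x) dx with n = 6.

f(x) = 1/(1+x)
a = 0.0, b = 2.0, n = 6
h = (b - a)/n = 0.333333

Simpson's rule: (h/3)[f(x₀) + 4f(x₁) + 2f(x₂) + ... + f(xₙ)]

x_0 = 0.0000, f(x_0) = 1.000000, coefficient = 1
x_1 = 0.3333, f(x_1) = 0.750000, coefficient = 4
x_2 = 0.6667, f(x_2) = 0.600000, coefficient = 2
x_3 = 1.0000, f(x_3) = 0.500000, coefficient = 4
x_4 = 1.3333, f(x_4) = 0.428571, coefficient = 2
x_5 = 1.6667, f(x_5) = 0.375000, coefficient = 4
x_6 = 2.0000, f(x_6) = 0.333333, coefficient = 1

I ≈ (0.333333/3) × 9.890476 = 1.098942
Exact value: 1.098612
Error: 0.000330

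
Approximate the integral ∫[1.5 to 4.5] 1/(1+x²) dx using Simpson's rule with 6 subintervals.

f(x) = 1/(1+x²)
a = 1.5, b = 4.5, n = 6
h = (b - a)/n = 0.500000

Simpson's rule: (h/3)[f(x₀) + 4f(x₁) + 2f(x₂) + ... + f(xₙ)]

x_0 = 1.5000, f(x_0) = 0.307692, coefficient = 1
x_1 = 2.0000, f(x_1) = 0.200000, coefficient = 4
x_2 = 2.5000, f(x_2) = 0.137931, coefficient = 2
x_3 = 3.0000, f(x_3) = 0.100000, coefficient = 4
x_4 = 3.5000, f(x_4) = 0.075472, coefficient = 2
x_5 = 4.0000, f(x_5) = 0.058824, coefficient = 4
x_6 = 4.5000, f(x_6) = 0.047059, coefficient = 1

I ≈ (0.500000/3) × 2.216851 = 0.369475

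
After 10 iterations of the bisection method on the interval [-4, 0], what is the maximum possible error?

Bisection error bound: |error| ≤ (b-a)/2^n
|error| ≤ (0 - (-4))/2^10 = 4/2^10
|error| ≤ 0.0039062500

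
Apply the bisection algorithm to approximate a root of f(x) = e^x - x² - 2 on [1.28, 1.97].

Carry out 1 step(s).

f(x) = e^x - x² - 2
Initial interval: [1.28, 1.97]

Iteration 1:
  c_1 = (1.280000 + 1.970000)/2 = 1.625000
  f(c_1) = f(1.625000) = 0.437794
  f(a) × f(c) < 0, new interval: [1.280000, 1.625000]

After 1 iteration(s), the approximation is c_1 = 1.625000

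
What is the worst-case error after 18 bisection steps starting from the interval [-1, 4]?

Bisection error bound: |error| ≤ (b-a)/2^n
|error| ≤ (4 - (-1))/2^18 = 5/2^18
|error| ≤ 0.0000190735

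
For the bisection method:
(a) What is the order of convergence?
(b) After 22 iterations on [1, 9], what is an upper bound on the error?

(a) Bisection has linear (order 1) convergence; the error is halved each step.

(b) Error bound = (b-a)/2^n = (9 - 1)/2^{22}
    = 8/2^{22}

(a) 1 (linear); (b) error ≤ 1.91e-06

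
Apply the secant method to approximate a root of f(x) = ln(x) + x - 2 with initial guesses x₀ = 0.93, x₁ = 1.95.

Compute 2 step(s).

f(x) = ln(x) + x - 2
x₀ = 0.93, x₁ = 1.95

Secant formula: x_{n+1} = x_n - f(x_n)(x_n - x_{n-1})/(f(x_n) - f(x_{n-1}))

Iteration 1:
  f(0.930000) = -1.142571
  f(1.950000) = 0.617829
  x_2 = 1.950000 - 0.617829×(1.950000 - 0.930000)/(0.617829 - (-1.142571))
       = 1.592021
Iteration 2:
  f(1.950000) = 0.617829
  f(1.592021) = 0.057026
  x_3 = 1.592021 - 0.057026×(1.592021 - 1.950000)/(0.057026 - 0.617829)
       = 1.555620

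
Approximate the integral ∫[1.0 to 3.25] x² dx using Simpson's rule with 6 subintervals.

f(x) = x²
a = 1.0, b = 3.25, n = 6
h = (b - a)/n = 0.375000

Simpson's rule: (h/3)[f(x₀) + 4f(x₁) + 2f(x₂) + ... + f(xₙ)]

x_0 = 1.0000, f(x_0) = 1.000000, coefficient = 1
x_1 = 1.3750, f(x_1) = 1.890625, coefficient = 4
x_2 = 1.7500, f(x_2) = 3.062500, coefficient = 2
x_3 = 2.1250, f(x_3) = 4.515625, coefficient = 4
x_4 = 2.5000, f(x_4) = 6.250000, coefficient = 2
x_5 = 2.8750, f(x_5) = 8.265625, coefficient = 4
x_6 = 3.2500, f(x_6) = 10.562500, coefficient = 1

I ≈ (0.375000/3) × 88.875000 = 11.109375
Exact value: 11.109375
Error: 0.000000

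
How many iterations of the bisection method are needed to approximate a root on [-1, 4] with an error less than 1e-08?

We need (b-a)/2^n ≤ 1e-08
(4 - (-1))/2^n ≤ 1e-08
5/2^n ≤ 1e-08
2^n ≥ 500000000
n ≥ log₂(500000000) = 28.90
n ≥ 29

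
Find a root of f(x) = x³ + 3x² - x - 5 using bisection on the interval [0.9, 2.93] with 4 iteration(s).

f(x) = x³ + 3x² - x - 5
Initial interval: [0.9, 2.93]

Iteration 1:
  c_1 = (0.900000 + 2.930000)/2 = 1.915000
  f(c_1) = f(1.915000) = 11.109411
  f(a) × f(c) < 0, new interval: [0.900000, 1.915000]
Iteration 2:
  c_2 = (0.900000 + 1.915000)/2 = 1.407500
  f(c_2) = f(1.407500) = 2.324005
  f(a) × f(c) < 0, new interval: [0.900000, 1.407500]
Iteration 3:
  c_3 = (0.900000 + 1.407500)/2 = 1.153750
  f(c_3) = f(1.153750) = -0.624531
  f(a) × f(c) ≥ 0, new interval: [1.153750, 1.407500]
Iteration 4:
  c_4 = (1.153750 + 1.407500)/2 = 1.280625
  f(c_4) = f(1.280625) = 0.739602
  f(a) × f(c) < 0, new interval: [1.153750, 1.280625]

After 4 iteration(s), the approximation is c_4 = 1.280625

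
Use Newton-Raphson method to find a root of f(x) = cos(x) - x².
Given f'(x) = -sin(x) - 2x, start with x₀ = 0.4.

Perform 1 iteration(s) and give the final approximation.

f(x) = cos(x) - x²
f'(x) = -sin(x) - 2x
x₀ = 0.4

Newton-Raphson formula: x_{n+1} = x_n - f(x_n)/f'(x_n)

Iteration 1:
  f(0.400000) = 0.761061
  f'(0.400000) = -1.189418
  x_1 = 0.400000 - 0.761061/(-1.189418) = 1.039860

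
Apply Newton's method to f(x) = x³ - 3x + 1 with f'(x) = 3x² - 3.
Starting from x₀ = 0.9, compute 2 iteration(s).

f(x) = x³ - 3x + 1
f'(x) = 3x² - 3
x₀ = 0.9

Newton-Raphson formula: x_{n+1} = x_n - f(x_n)/f'(x_n)

Iteration 1:
  f(0.900000) = -0.971000
  f'(0.900000) = -0.570000
  x_1 = 0.900000 - (-0.971000)/(-0.570000) = -0.803509
Iteration 2:
  f(-0.803509) = 2.891760
  f'(-0.803509) = -1.063121
  x_2 = -0.803509 - 2.891760/(-1.063121) = 1.916558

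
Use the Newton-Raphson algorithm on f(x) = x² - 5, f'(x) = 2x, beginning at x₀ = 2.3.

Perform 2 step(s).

f(x) = x² - 5
f'(x) = 2x
x₀ = 2.3

Newton-Raphson formula: x_{n+1} = x_n - f(x_n)/f'(x_n)

Iteration 1:
  f(2.300000) = 0.290000
  f'(2.300000) = 4.600000
  x_1 = 2.300000 - 0.290000/4.600000 = 2.236957
Iteration 2:
  f(2.236957) = 0.003974
  f'(2.236957) = 4.473913
  x_2 = 2.236957 - 0.003974/4.473913 = 2.236068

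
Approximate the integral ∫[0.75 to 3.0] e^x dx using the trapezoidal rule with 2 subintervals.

f(x) = e^x
a = 0.75, b = 3.0, n = 2
h = (b - a)/n = 1.125000

Trapezoidal rule: (h/2)[f(x₀) + 2f(x₁) + 2f(x₂) + ... + f(xₙ)]

x_0 = 0.7500, f(x_0) = 2.117000, coefficient = 1
x_1 = 1.8750, f(x_1) = 6.520819, coefficient = 2
x_2 = 3.0000, f(x_2) = 20.085537, coefficient = 1

I ≈ (1.125000/2) × 35.244175 = 19.824849
Exact value: 17.968537
Error: 1.856312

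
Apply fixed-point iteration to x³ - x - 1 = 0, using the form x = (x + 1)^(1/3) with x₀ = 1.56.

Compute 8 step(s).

Equation: x³ - x - 1 = 0
Fixed-point form: x = (x + 1)^(1/3)
x₀ = 1.56

x_1 = g(1.560000) = 1.367981
x_2 = g(1.367981) = 1.332885
x_3 = g(1.332885) = 1.326267
x_4 = g(1.326267) = 1.325012
x_5 = g(1.325012) = 1.324774
x_6 = g(1.324774) = 1.324729
x_7 = g(1.324729) = 1.324720
x_8 = g(1.324720) = 1.324718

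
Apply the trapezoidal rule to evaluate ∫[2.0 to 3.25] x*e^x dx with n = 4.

f(x) = x*e^x
a = 2.0, b = 3.25, n = 4
h = (b - a)/n = 0.312500

Trapezoidal rule: (h/2)[f(x₀) + 2f(x₁) + 2f(x₂) + ... + f(xₙ)]

x_0 = 2.0000, f(x_0) = 14.778112, coefficient = 1
x_1 = 2.3125, f(x_1) = 23.355423, coefficient = 2
x_2 = 2.6250, f(x_2) = 36.237007, coefficient = 2
x_3 = 2.9375, f(x_3) = 55.426559, coefficient = 2
x_4 = 3.2500, f(x_4) = 83.818605, coefficient = 1

I ≈ (0.312500/2) × 328.634694 = 51.349171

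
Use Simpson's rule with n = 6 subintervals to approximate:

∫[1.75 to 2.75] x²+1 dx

f(x) = x²+1
a = 1.75, b = 2.75, n = 6
h = (b - a)/n = 0.166667

Simpson's rule: (h/3)[f(x₀) + 4f(x₁) + 2f(x₂) + ... + f(xₙ)]

x_0 = 1.7500, f(x_0) = 4.062500, coefficient = 1
x_1 = 1.9167, f(x_1) = 4.673611, coefficient = 4
x_2 = 2.0833, f(x_2) = 5.340278, coefficient = 2
x_3 = 2.2500, f(x_3) = 6.062500, coefficient = 4
x_4 = 2.4167, f(x_4) = 6.840278, coefficient = 2
x_5 = 2.5833, f(x_5) = 7.673611, coefficient = 4
x_6 = 2.7500, f(x_6) = 8.562500, coefficient = 1

I ≈ (0.166667/3) × 110.625000 = 6.145833
Exact value: 6.145833
Error: 0.000000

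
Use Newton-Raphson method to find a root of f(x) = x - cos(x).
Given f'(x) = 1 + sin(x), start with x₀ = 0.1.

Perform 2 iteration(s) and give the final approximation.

f(x) = x - cos(x)
f'(x) = 1 + sin(x)
x₀ = 0.1

Newton-Raphson formula: x_{n+1} = x_n - f(x_n)/f'(x_n)

Iteration 1:
  f(0.100000) = -0.895004
  f'(0.100000) = 1.099833
  x_1 = 0.100000 - (-0.895004)/1.099833 = 0.913763
Iteration 2:
  f(0.913763) = 0.302993
  f'(0.913763) = 1.791808
  x_2 = 0.913763 - 0.302993/1.791808 = 0.744664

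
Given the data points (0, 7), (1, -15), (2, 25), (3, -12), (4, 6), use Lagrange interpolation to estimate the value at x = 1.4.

Lagrange interpolation formula:
P(x) = Σ yᵢ × Lᵢ(x)
where Lᵢ(x) = Π_{j≠i} (x - xⱼ)/(xᵢ - xⱼ)

L_0(1.4) = (1.4 - 1)/(0 - 1) × (1.4 - 2)/(0 - 2) × (1.4 - 3)/(0 - 3) × (1.4 - 4)/(0 - 4) = -0.041600
L_1(1.4) = (1.4 - 0)/(1 - 0) × (1.4 - 2)/(1 - 2) × (1.4 - 3)/(1 - 3) × (1.4 - 4)/(1 - 4) = 0.582400
L_2(1.4) = (1.4 - 0)/(2 - 0) × (1.4 - 1)/(2 - 1) × (1.4 - 3)/(2 - 3) × (1.4 - 4)/(2 - 4) = 0.582400
L_3(1.4) = (1.4 - 0)/(3 - 0) × (1.4 - 1)/(3 - 1) × (1.4 - 2)/(3 - 2) × (1.4 - 4)/(3 - 4) = -0.145600
L_4(1.4) = (1.4 - 0)/(4 - 0) × (1.4 - 1)/(4 - 1) × (1.4 - 2)/(4 - 2) × (1.4 - 3)/(4 - 3) = 0.022400

P(1.4) = 7×L_0(1.4) + (-15)×L_1(1.4) + 25×L_2(1.4) + (-12)×L_3(1.4) + 6×L_4(1.4)
P(1.4) = 7.414400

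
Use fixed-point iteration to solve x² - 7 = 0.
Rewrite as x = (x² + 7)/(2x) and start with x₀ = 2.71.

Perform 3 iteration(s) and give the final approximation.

Equation: x² - 7 = 0
Fixed-point form: x = (x² + 7)/(2x)
x₀ = 2.71

x_1 = g(2.710000) = 2.646513
x_2 = g(2.646513) = 2.645751
x_3 = g(2.645751) = 2.645751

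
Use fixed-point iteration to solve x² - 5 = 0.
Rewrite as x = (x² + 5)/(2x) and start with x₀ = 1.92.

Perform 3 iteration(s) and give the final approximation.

Equation: x² - 5 = 0
Fixed-point form: x = (x² + 5)/(2x)
x₀ = 1.92

x_1 = g(1.920000) = 2.262083
x_2 = g(2.262083) = 2.236218
x_3 = g(2.236218) = 2.236068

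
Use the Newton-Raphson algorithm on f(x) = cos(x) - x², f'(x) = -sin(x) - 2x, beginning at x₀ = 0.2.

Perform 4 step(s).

f(x) = cos(x) - x²
f'(x) = -sin(x) - 2x
x₀ = 0.2

Newton-Raphson formula: x_{n+1} = x_n - f(x_n)/f'(x_n)

Iteration 1:
  f(0.200000) = 0.940067
  f'(0.200000) = -0.598669
  x_1 = 0.200000 - 0.940067/(-0.598669) = 1.770260
Iteration 2:
  f(1.770260) = -3.331965
  f'(1.770260) = -4.520693
  x_2 = 1.770260 - (-3.331965)/(-4.520693) = 1.033213
Iteration 3:
  f(1.033213) = -0.555467
  f'(1.033213) = -2.925374
  x_3 = 1.033213 - (-0.555467)/(-2.925374) = 0.843334
Iteration 4:
  f(0.843334) = -0.046236
  f'(0.843334) = -2.433532
  x_4 = 0.843334 - (-0.046236)/(-2.433532) = 0.824335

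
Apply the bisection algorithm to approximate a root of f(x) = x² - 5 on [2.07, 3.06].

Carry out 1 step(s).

f(x) = x² - 5
Initial interval: [2.07, 3.06]

Iteration 1:
  c_1 = (2.070000 + 3.060000)/2 = 2.565000
  f(c_1) = f(2.565000) = 1.579225
  f(a) × f(c) < 0, new interval: [2.070000, 2.565000]

After 1 iteration(s), the approximation is c_1 = 2.565000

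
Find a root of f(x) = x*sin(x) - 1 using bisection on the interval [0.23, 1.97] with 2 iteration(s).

f(x) = x*sin(x) - 1
Initial interval: [0.23, 1.97]

Iteration 1:
  c_1 = (0.230000 + 1.970000)/2 = 1.100000
  f(c_1) = f(1.100000) = -0.019672
  f(a) × f(c) ≥ 0, new interval: [1.100000, 1.970000]
Iteration 2:
  c_2 = (1.100000 + 1.970000)/2 = 1.535000
  f(c_2) = f(1.535000) = 0.534017
  f(a) × f(c) < 0, new interval: [1.100000, 1.535000]

After 2 iteration(s), the approximation is c_2 = 1.535000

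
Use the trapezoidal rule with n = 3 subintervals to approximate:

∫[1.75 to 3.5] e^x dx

f(x) = e^x
a = 1.75, b = 3.5, n = 3
h = (b - a)/n = 0.583333

Trapezoidal rule: (h/2)[f(x₀) + 2f(x₁) + 2f(x₂) + ... + f(xₙ)]

x_0 = 1.7500, f(x_0) = 5.754603, coefficient = 1
x_1 = 2.3333, f(x_1) = 10.312259, coefficient = 2
x_2 = 2.9167, f(x_2) = 18.479586, coefficient = 2
x_3 = 3.5000, f(x_3) = 33.115452, coefficient = 1

I ≈ (0.583333/2) × 96.453744 = 28.132342
Exact value: 27.360849
Error: 0.771493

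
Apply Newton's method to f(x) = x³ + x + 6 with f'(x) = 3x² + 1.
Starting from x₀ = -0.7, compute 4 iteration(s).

f(x) = x³ + x + 6
f'(x) = 3x² + 1
x₀ = -0.7

Newton-Raphson formula: x_{n+1} = x_n - f(x_n)/f'(x_n)

Iteration 1:
  f(-0.700000) = 4.957000
  f'(-0.700000) = 2.470000
  x_1 = -0.700000 - 4.957000/2.470000 = -2.706883
Iteration 2:
  f(-2.706883) = -16.540789
  f'(-2.706883) = 22.981640
  x_2 = -2.706883 - (-16.540789)/22.981640 = -1.987143
Iteration 3:
  f(-1.987143) = -3.833853
  f'(-1.987143) = 12.846216
  x_3 = -1.987143 - (-3.833853)/12.846216 = -1.688701
Iteration 4:
  f(-1.688701) = -0.504390
  f'(-1.688701) = 9.555134
  x_4 = -1.688701 - (-0.504390)/9.555134 = -1.635914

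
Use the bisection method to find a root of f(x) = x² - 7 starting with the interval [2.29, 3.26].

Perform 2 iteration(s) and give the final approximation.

f(x) = x² - 7
Initial interval: [2.29, 3.26]

Iteration 1:
  c_1 = (2.290000 + 3.260000)/2 = 2.775000
  f(c_1) = f(2.775000) = 0.700625
  f(a) × f(c) < 0, new interval: [2.290000, 2.775000]
Iteration 2:
  c_2 = (2.290000 + 2.775000)/2 = 2.532500
  f(c_2) = f(2.532500) = -0.586444
  f(a) × f(c) ≥ 0, new interval: [2.532500, 2.775000]

After 2 iteration(s), the approximation is c_2 = 2.532500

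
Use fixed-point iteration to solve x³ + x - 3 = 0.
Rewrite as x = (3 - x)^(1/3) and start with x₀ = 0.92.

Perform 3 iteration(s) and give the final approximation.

Equation: x³ + x - 3 = 0
Fixed-point form: x = (3 - x)^(1/3)
x₀ = 0.92

x_1 = g(0.920000) = 1.276501
x_2 = g(1.276501) = 1.198957
x_3 = g(1.198957) = 1.216675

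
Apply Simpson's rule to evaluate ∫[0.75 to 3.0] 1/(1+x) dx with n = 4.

f(x) = 1/(1+x)
a = 0.75, b = 3.0, n = 4
h = (b - a)/n = 0.562500

Simpson's rule: (h/3)[f(x₀) + 4f(x₁) + 2f(x₂) + ... + f(xₙ)]

x_0 = 0.7500, f(x_0) = 0.571429, coefficient = 1
x_1 = 1.3125, f(x_1) = 0.432432, coefficient = 4
x_2 = 1.8750, f(x_2) = 0.347826, coefficient = 2
x_3 = 2.4375, f(x_3) = 0.290909, coefficient = 4
x_4 = 3.0000, f(x_4) = 0.250000, coefficient = 1

I ≈ (0.562500/3) × 4.410447 = 0.826959
Exact value: 0.826679
Error: 0.000280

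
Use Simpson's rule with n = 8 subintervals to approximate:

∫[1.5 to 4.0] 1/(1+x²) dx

f(x) = 1/(1+x²)
a = 1.5, b = 4.0, n = 8
h = (b - a)/n = 0.312500

Simpson's rule: (h/3)[f(x₀) + 4f(x₁) + 2f(x₂) + ... + f(xₙ)]

x_0 = 1.5000, f(x_0) = 0.307692, coefficient = 1
x_1 = 1.8125, f(x_1) = 0.233364, coefficient = 4
x_2 = 2.1250, f(x_2) = 0.181303, coefficient = 2
x_3 = 2.4375, f(x_3) = 0.144063, coefficient = 4
x_4 = 2.7500, f(x_4) = 0.116788, coefficient = 2
x_5 = 3.0625, f(x_5) = 0.096349, coefficient = 4
x_6 = 3.3750, f(x_6) = 0.080706, coefficient = 2
x_7 = 3.6875, f(x_7) = 0.068504, coefficient = 4
x_8 = 4.0000, f(x_8) = 0.058824, coefficient = 1

I ≈ (0.312500/3) × 3.293232 = 0.343045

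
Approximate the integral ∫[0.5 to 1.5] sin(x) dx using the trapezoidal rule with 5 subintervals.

f(x) = sin(x)
a = 0.5, b = 1.5, n = 5
h = (b - a)/n = 0.200000

Trapezoidal rule: (h/2)[f(x₀) + 2f(x₁) + 2f(x₂) + ... + f(xₙ)]

x_0 = 0.5000, f(x_0) = 0.479426, coefficient = 1
x_1 = 0.7000, f(x_1) = 0.644218, coefficient = 2
x_2 = 0.9000, f(x_2) = 0.783327, coefficient = 2
x_3 = 1.1000, f(x_3) = 0.891207, coefficient = 2
x_4 = 1.3000, f(x_4) = 0.963558, coefficient = 2
x_5 = 1.5000, f(x_5) = 0.997495, coefficient = 1

I ≈ (0.200000/2) × 8.041541 = 0.804154
Exact value: 0.806845
Error: 0.002691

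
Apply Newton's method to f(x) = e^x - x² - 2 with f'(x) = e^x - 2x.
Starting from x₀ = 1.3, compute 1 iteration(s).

f(x) = e^x - x² - 2
f'(x) = e^x - 2x
x₀ = 1.3

Newton-Raphson formula: x_{n+1} = x_n - f(x_n)/f'(x_n)

Iteration 1:
  f(1.300000) = -0.020703
  f'(1.300000) = 1.069297
  x_1 = 1.300000 - (-0.020703)/1.069297 = 1.319362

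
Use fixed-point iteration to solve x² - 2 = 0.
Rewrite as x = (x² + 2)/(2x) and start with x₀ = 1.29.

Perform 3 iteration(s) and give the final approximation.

Equation: x² - 2 = 0
Fixed-point form: x = (x² + 2)/(2x)
x₀ = 1.29

x_1 = g(1.290000) = 1.420194
x_2 = g(1.420194) = 1.414226
x_3 = g(1.414226) = 1.414214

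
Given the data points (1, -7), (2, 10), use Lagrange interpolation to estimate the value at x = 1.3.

Lagrange interpolation formula:
P(x) = Σ yᵢ × Lᵢ(x)
where Lᵢ(x) = Π_{j≠i} (x - xⱼ)/(xᵢ - xⱼ)

L_0(1.3) = (1.3 - 2)/(1 - 2) = 0.700000
L_1(1.3) = (1.3 - 1)/(2 - 1) = 0.300000

P(1.3) = (-7)×L_0(1.3) + 10×L_1(1.3)
P(1.3) = -1.900000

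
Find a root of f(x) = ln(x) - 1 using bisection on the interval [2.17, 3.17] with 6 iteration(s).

f(x) = ln(x) - 1
Initial interval: [2.17, 3.17]

Iteration 1:
  c_1 = (2.170000 + 3.170000)/2 = 2.670000
  f(c_1) = f(2.670000) = -0.017922
  f(a) × f(c) ≥ 0, new interval: [2.670000, 3.170000]
Iteration 2:
  c_2 = (2.670000 + 3.170000)/2 = 2.920000
  f(c_2) = f(2.920000) = 0.071584
  f(a) × f(c) < 0, new interval: [2.670000, 2.920000]
Iteration 3:
  c_3 = (2.670000 + 2.920000)/2 = 2.795000
  f(c_3) = f(2.795000) = 0.027832
  f(a) × f(c) < 0, new interval: [2.670000, 2.795000]
Iteration 4:
  c_4 = (2.670000 + 2.795000)/2 = 2.732500
  f(c_4) = f(2.732500) = 0.005217
  f(a) × f(c) < 0, new interval: [2.670000, 2.732500]
Iteration 5:
  c_5 = (2.670000 + 2.732500)/2 = 2.701250
  f(c_5) = f(2.701250) = -0.006285
  f(a) × f(c) ≥ 0, new interval: [2.701250, 2.732500]
Iteration 6:
  c_6 = (2.701250 + 2.732500)/2 = 2.716875
  f(c_6) = f(2.716875) = -0.000518
  f(a) × f(c) ≥ 0, new interval: [2.716875, 2.732500]

After 6 iteration(s), the approximation is c_6 = 2.716875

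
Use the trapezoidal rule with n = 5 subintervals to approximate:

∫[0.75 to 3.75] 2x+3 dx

f(x) = 2x+3
a = 0.75, b = 3.75, n = 5
h = (b - a)/n = 0.600000

Trapezoidal rule: (h/2)[f(x₀) + 2f(x₁) + 2f(x₂) + ... + f(xₙ)]

x_0 = 0.7500, f(x_0) = 4.500000, coefficient = 1
x_1 = 1.3500, f(x_1) = 5.700000, coefficient = 2
x_2 = 1.9500, f(x_2) = 6.900000, coefficient = 2
x_3 = 2.5500, f(x_3) = 8.100000, coefficient = 2
x_4 = 3.1500, f(x_4) = 9.300000, coefficient = 2
x_5 = 3.7500, f(x_5) = 10.500000, coefficient = 1

I ≈ (0.600000/2) × 75.000000 = 22.500000
Exact value: 22.500000
Error: 0.000000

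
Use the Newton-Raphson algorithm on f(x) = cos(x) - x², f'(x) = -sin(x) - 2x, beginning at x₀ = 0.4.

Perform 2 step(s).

f(x) = cos(x) - x²
f'(x) = -sin(x) - 2x
x₀ = 0.4

Newton-Raphson formula: x_{n+1} = x_n - f(x_n)/f'(x_n)

Iteration 1:
  f(0.400000) = 0.761061
  f'(0.400000) = -1.189418
  x_1 = 0.400000 - 0.761061/(-1.189418) = 1.039860
Iteration 2:
  f(1.039860) = -0.574967
  f'(1.039860) = -2.942053
  x_2 = 1.039860 - (-0.574967)/(-2.942053) = 0.844429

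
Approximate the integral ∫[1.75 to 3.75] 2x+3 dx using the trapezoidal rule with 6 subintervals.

f(x) = 2x+3
a = 1.75, b = 3.75, n = 6
h = (b - a)/n = 0.333333

Trapezoidal rule: (h/2)[f(x₀) + 2f(x₁) + 2f(x₂) + ... + f(xₙ)]

x_0 = 1.7500, f(x_0) = 6.500000, coefficient = 1
x_1 = 2.0833, f(x_1) = 7.166667, coefficient = 2
x_2 = 2.4167, f(x_2) = 7.833333, coefficient = 2
x_3 = 2.7500, f(x_3) = 8.500000, coefficient = 2
x_4 = 3.0833, f(x_4) = 9.166667, coefficient = 2
x_5 = 3.4167, f(x_5) = 9.833333, coefficient = 2
x_6 = 3.7500, f(x_6) = 10.500000, coefficient = 1

I ≈ (0.333333/2) × 102.000000 = 17.000000
Exact value: 17.000000
Error: 0.000000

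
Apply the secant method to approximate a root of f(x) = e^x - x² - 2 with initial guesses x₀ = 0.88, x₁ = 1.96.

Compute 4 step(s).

f(x) = e^x - x² - 2
x₀ = 0.88, x₁ = 1.96

Secant formula: x_{n+1} = x_n - f(x_n)(x_n - x_{n-1})/(f(x_n) - f(x_{n-1}))

Iteration 1:
  f(0.880000) = -0.363500
  f(1.960000) = 1.257727
  x_2 = 1.960000 - 1.257727×(1.960000 - 0.880000)/(1.257727 - (-0.363500))
       = 1.122150
Iteration 2:
  f(1.960000) = 1.257727
  f(1.122150) = -0.187770
  x_3 = 1.122150 - (-0.187770)×(1.122150 - 1.960000)/(-0.187770 - 1.257727)
       = 1.230987
Iteration 3:
  f(1.122150) = -0.187770
  f(1.230987) = -0.090721
  x_4 = 1.230987 - (-0.090721)×(1.230987 - 1.122150)/(-0.090721 - (-0.187770))
       = 1.332728
Iteration 4:
  f(1.230987) = -0.090721
  f(1.332728) = 0.015208
  x_5 = 1.332728 - 0.015208×(1.332728 - 1.230987)/(0.015208 - (-0.090721))
       = 1.318121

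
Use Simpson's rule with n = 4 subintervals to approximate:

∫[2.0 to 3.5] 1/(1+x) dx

f(x) = 1/(1+x)
a = 2.0, b = 3.5, n = 4
h = (b - a)/n = 0.375000

Simpson's rule: (h/3)[f(x₀) + 4f(x₁) + 2f(x₂) + ... + f(xₙ)]

x_0 = 2.0000, f(x_0) = 0.333333, coefficient = 1
x_1 = 2.3750, f(x_1) = 0.296296, coefficient = 4
x_2 = 2.7500, f(x_2) = 0.266667, coefficient = 2
x_3 = 3.1250, f(x_3) = 0.242424, coefficient = 4
x_4 = 3.5000, f(x_4) = 0.222222, coefficient = 1

I ≈ (0.375000/3) × 3.243771 = 0.405471
Exact value: 0.405465
Error: 0.000006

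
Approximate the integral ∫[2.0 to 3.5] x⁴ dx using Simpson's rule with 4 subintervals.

f(x) = x⁴
a = 2.0, b = 3.5, n = 4
h = (b - a)/n = 0.375000

Simpson's rule: (h/3)[f(x₀) + 4f(x₁) + 2f(x₂) + ... + f(xₙ)]

x_0 = 2.0000, f(x_0) = 16.000000, coefficient = 1
x_1 = 2.3750, f(x_1) = 31.816650, coefficient = 4
x_2 = 2.7500, f(x_2) = 57.191406, coefficient = 2
x_3 = 3.1250, f(x_3) = 95.367432, coefficient = 4
x_4 = 3.5000, f(x_4) = 150.062500, coefficient = 1

I ≈ (0.375000/3) × 789.181641 = 98.647705
Exact value: 98.643750
Error: 0.003955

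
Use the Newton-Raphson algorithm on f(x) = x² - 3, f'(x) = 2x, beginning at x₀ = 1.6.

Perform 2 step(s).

f(x) = x² - 3
f'(x) = 2x
x₀ = 1.6

Newton-Raphson formula: x_{n+1} = x_n - f(x_n)/f'(x_n)

Iteration 1:
  f(1.600000) = -0.440000
  f'(1.600000) = 3.200000
  x_1 = 1.600000 - (-0.440000)/3.200000 = 1.737500
Iteration 2:
  f(1.737500) = 0.018906
  f'(1.737500) = 3.475000
  x_2 = 1.737500 - 0.018906/3.475000 = 1.732059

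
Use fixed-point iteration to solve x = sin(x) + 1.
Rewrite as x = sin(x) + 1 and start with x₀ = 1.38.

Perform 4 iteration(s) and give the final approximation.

Equation: x = sin(x) + 1
Fixed-point form: x = sin(x) + 1
x₀ = 1.38

x_1 = g(1.380000) = 1.981854
x_2 = g(1.981854) = 1.916699
x_3 = g(1.916699) = 1.940770
x_4 = g(1.940770) = 1.932337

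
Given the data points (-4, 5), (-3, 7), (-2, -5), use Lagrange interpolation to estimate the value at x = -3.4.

Lagrange interpolation formula:
P(x) = Σ yᵢ × Lᵢ(x)
where Lᵢ(x) = Π_{j≠i} (x - xⱼ)/(xᵢ - xⱼ)

L_0(-3.4) = (-3.4 - (-3))/(-4 - (-3)) × (-3.4 - (-2))/(-4 - (-2)) = 0.280000
L_1(-3.4) = (-3.4 - (-4))/(-3 - (-4)) × (-3.4 - (-2))/(-3 - (-2)) = 0.840000
L_2(-3.4) = (-3.4 - (-4))/(-2 - (-4)) × (-3.4 - (-3))/(-2 - (-3)) = -0.120000

P(-3.4) = 5×L_0(-3.4) + 7×L_1(-3.4) + (-5)×L_2(-3.4)
P(-3.4) = 7.880000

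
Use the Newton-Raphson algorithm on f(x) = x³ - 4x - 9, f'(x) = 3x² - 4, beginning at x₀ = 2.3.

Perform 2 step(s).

f(x) = x³ - 4x - 9
f'(x) = 3x² - 4
x₀ = 2.3

Newton-Raphson formula: x_{n+1} = x_n - f(x_n)/f'(x_n)

Iteration 1:
  f(2.300000) = -6.033000
  f'(2.300000) = 11.870000
  x_1 = 2.300000 - (-6.033000)/11.870000 = 2.808256
Iteration 2:
  f(2.808256) = 1.913732
  f'(2.808256) = 19.658907
  x_2 = 2.808256 - 1.913732/19.658907 = 2.710909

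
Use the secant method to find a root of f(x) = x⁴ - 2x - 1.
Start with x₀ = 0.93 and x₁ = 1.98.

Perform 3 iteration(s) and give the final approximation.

f(x) = x⁴ - 2x - 1
x₀ = 0.93, x₁ = 1.98

Secant formula: x_{n+1} = x_n - f(x_n)(x_n - x_{n-1})/(f(x_n) - f(x_{n-1}))

Iteration 1:
  f(0.930000) = -2.111948
  f(1.980000) = 10.409536
  x_2 = 1.980000 - 10.409536×(1.980000 - 0.930000)/(10.409536 - (-2.111948))
       = 1.107099
Iteration 2:
  f(1.980000) = 10.409536
  f(1.107099) = -1.711935
  x_3 = 1.107099 - (-1.711935)×(1.107099 - 1.980000)/(-1.711935 - 10.409536)
       = 1.230380
Iteration 3:
  f(1.107099) = -1.711935
  f(1.230380) = -1.169062
  x_4 = 1.230380 - (-1.169062)×(1.230380 - 1.107099)/(-1.169062 - (-1.711935))
       = 1.495863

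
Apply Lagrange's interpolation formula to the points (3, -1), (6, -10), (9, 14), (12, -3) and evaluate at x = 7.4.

Lagrange interpolation formula:
P(x) = Σ yᵢ × Lᵢ(x)
where Lᵢ(x) = Π_{j≠i} (x - xⱼ)/(xᵢ - xⱼ)

L_0(7.4) = (7.4 - 6)/(3 - 6) × (7.4 - 9)/(3 - 9) × (7.4 - 12)/(3 - 12) = -0.063605
L_1(7.4) = (7.4 - 3)/(6 - 3) × (7.4 - 9)/(6 - 9) × (7.4 - 12)/(6 - 12) = 0.599704
L_2(7.4) = (7.4 - 3)/(9 - 3) × (7.4 - 6)/(9 - 6) × (7.4 - 12)/(9 - 12) = 0.524741
L_3(7.4) = (7.4 - 3)/(12 - 3) × (7.4 - 6)/(12 - 6) × (7.4 - 9)/(12 - 9) = -0.060840

P(7.4) = (-1)×L_0(7.4) + (-10)×L_1(7.4) + 14×L_2(7.4) + (-3)×L_3(7.4)
P(7.4) = 1.595457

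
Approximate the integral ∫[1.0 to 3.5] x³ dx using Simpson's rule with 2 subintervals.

f(x) = x³
a = 1.0, b = 3.5, n = 2
h = (b - a)/n = 1.250000

Simpson's rule: (h/3)[f(x₀) + 4f(x₁) + 2f(x₂) + ... + f(xₙ)]

x_0 = 1.0000, f(x_0) = 1.000000, coefficient = 1
x_1 = 2.2500, f(x_1) = 11.390625, coefficient = 4
x_2 = 3.5000, f(x_2) = 42.875000, coefficient = 1

I ≈ (1.250000/3) × 89.437500 = 37.265625
Exact value: 37.265625
Error: 0.000000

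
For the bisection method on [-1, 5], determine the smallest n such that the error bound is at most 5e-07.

We need (b-a)/2^n ≤ 5e-07
(5 - (-1))/2^n ≤ 5e-07
6/2^n ≤ 5e-07
2^n ≥ 12000000
n ≥ log₂(12000000) = 23.52
n ≥ 24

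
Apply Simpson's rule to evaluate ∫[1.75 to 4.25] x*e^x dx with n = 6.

f(x) = x*e^x
a = 1.75, b = 4.25, n = 6
h = (b - a)/n = 0.416667

Simpson's rule: (h/3)[f(x₀) + 4f(x₁) + 2f(x₂) + ... + f(xₙ)]

x_0 = 1.7500, f(x_0) = 10.070555, coefficient = 1
x_1 = 2.1667, f(x_1) = 18.913133, coefficient = 4
x_2 = 2.5833, f(x_2) = 34.206439, coefficient = 2
x_3 = 3.0000, f(x_3) = 60.256611, coefficient = 4
x_4 = 3.4167, f(x_4) = 104.097929, coefficient = 2
x_5 = 3.8333, f(x_5) = 177.162622, coefficient = 4
x_6 = 4.2500, f(x_6) = 297.948002, coefficient = 1

I ≈ (0.416667/3) × 1609.956757 = 223.605105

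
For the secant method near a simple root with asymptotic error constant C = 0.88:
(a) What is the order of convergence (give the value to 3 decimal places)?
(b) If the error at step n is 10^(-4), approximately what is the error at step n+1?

(a) Secant method has superlinear convergence with order φ = (1+√5)/2 ≈ 1.618.
    This means |e_{n+1}| ≈ C|e_n|^1.618.

(b) With |e_n| = 10^(-4) and C = 0.88:
    |e_{n+1}| ≈ 0.88 × (10^(-4))^1.618 = 0.88 × 10^(-6.47)

(a) ≈ 1.618 (golden ratio); (b) |e_{n+1}| ≈ 2.967e-07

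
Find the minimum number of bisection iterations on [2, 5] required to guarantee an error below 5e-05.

We need (b-a)/2^n ≤ 5e-05
(5 - 2)/2^n ≤ 5e-05
3/2^n ≤ 5e-05
2^n ≥ 60000
n ≥ log₂(60000) = 15.87
n ≥ 16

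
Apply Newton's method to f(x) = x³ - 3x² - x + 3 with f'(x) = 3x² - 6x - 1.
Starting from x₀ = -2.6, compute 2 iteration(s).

f(x) = x³ - 3x² - x + 3
f'(x) = 3x² - 6x - 1
x₀ = -2.6

Newton-Raphson formula: x_{n+1} = x_n - f(x_n)/f'(x_n)

Iteration 1:
  f(-2.600000) = -32.256000
  f'(-2.600000) = 34.880000
  x_1 = -2.600000 - (-32.256000)/34.880000 = -1.675229
Iteration 2:
  f(-1.675229) = -8.445303
  f'(-1.675229) = 17.470556
  x_2 = -1.675229 - (-8.445303)/17.470556 = -1.191827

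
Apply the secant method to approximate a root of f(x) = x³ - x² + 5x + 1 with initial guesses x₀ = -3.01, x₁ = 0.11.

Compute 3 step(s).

f(x) = x³ - x² + 5x + 1
x₀ = -3.01, x₁ = 0.11

Secant formula: x_{n+1} = x_n - f(x_n)(x_n - x_{n-1})/(f(x_n) - f(x_{n-1}))

Iteration 1:
  f(-3.010000) = -50.381001
  f(0.110000) = 1.539231
  x_2 = 0.110000 - 1.539231×(0.110000 - (-3.010000))/(1.539231 - (-50.381001))
       = 0.017504
Iteration 2:
  f(0.110000) = 1.539231
  f(0.017504) = 1.087220
  x_3 = 0.017504 - 1.087220×(0.017504 - 0.110000)/(1.087220 - 1.539231)
       = -0.204976
Iteration 3:
  f(0.017504) = 1.087220
  f(-0.204976) = -0.075505
  x_4 = -0.204976 - (-0.075505)×(-0.204976 - 0.017504)/(-0.075505 - 1.087220)
       = -0.190528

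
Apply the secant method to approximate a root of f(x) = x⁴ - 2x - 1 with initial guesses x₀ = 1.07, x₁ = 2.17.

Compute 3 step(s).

f(x) = x⁴ - 2x - 1
x₀ = 1.07, x₁ = 2.17

Secant formula: x_{n+1} = x_n - f(x_n)(x_n - x_{n-1})/(f(x_n) - f(x_{n-1}))

Iteration 1:
  f(1.070000) = -1.829204
  f(2.170000) = 16.833739
  x_2 = 2.170000 - 16.833739×(2.170000 - 1.070000)/(16.833739 - (-1.829204))
       = 1.177814
Iteration 2:
  f(2.170000) = 16.833739
  f(1.177814) = -1.431178
  x_3 = 1.177814 - (-1.431178)×(1.177814 - 2.170000)/(-1.431178 - 16.833739)
       = 1.255558
Iteration 3:
  f(1.177814) = -1.431178
  f(1.255558) = -1.025996
  x_4 = 1.255558 - (-1.025996)×(1.255558 - 1.177814)/(-1.025996 - (-1.431178))
       = 1.452422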